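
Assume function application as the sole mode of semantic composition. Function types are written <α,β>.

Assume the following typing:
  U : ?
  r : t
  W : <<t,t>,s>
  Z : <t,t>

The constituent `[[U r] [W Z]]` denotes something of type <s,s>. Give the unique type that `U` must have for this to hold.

[[U r] [W Z]] must have type <s,s>. The sister [W Z] has type s; that is not a function onto <s,s>, so [U r] must be the functor, of type <s,<s,s>>.
[U r] must have type <s,<s,s>>. The sister r has type t; that is not a function onto <s,<s,s>>, so U must be the functor, of type <t,<s,<s,s>>>.

<t,<s,<s,s>>>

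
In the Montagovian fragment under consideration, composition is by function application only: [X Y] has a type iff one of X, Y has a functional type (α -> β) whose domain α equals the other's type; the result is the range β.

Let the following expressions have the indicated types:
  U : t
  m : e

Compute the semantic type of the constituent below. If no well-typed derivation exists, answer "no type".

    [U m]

[U m]: t and e cannot combine by function application — type clash.

no type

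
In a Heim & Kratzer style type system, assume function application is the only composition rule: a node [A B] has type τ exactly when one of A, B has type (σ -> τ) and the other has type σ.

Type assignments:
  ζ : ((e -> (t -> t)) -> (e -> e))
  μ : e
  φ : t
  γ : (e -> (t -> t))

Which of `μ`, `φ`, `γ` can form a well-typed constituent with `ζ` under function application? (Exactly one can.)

μ : e — does not combine with ζ.
φ : t — does not combine with ζ.
γ — combines: ζ : ((e -> (t -> t)) -> (e -> e)) takes γ : (e -> (t -> t)) as argument, giving (e -> e).

γ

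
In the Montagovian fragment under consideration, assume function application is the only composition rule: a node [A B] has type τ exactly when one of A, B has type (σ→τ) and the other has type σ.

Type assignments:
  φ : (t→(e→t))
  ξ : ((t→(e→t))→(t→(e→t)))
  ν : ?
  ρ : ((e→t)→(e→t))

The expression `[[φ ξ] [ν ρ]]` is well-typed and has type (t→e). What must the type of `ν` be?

At [[φ ξ] [ν ρ]] (required: (t→e)): [φ ξ] is (t→(e→t)), which is not a function with range (t→e); hence [ν ρ] is the functor — type ((t→(e→t))→(t→e)).
At [ν ρ] (required: ((t→(e→t))→(t→e))): ρ is ((e→t)→(e→t)), which is not a function with range ((t→(e→t))→(t→e)); hence ν is the functor — type (((e→t)→(e→t))→((t→(e→t))→(t→e))).

(((e→t)→(e→t))→((t→(e→t))→(t→e)))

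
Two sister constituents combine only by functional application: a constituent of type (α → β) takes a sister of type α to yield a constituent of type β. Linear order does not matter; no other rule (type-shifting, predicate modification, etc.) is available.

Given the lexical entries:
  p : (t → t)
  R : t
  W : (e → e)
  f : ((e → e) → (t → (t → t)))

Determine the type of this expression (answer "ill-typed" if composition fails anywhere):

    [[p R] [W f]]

[p R]: p is (t → t), R is t; result t.
[W f]: f is ((e → e) → (t → (t → t))), W is (e → e); result (t → (t → t)).
[[p R] [W f]]: [W f] is (t → (t → t)), [p R] is t; result (t → t).

(t → t)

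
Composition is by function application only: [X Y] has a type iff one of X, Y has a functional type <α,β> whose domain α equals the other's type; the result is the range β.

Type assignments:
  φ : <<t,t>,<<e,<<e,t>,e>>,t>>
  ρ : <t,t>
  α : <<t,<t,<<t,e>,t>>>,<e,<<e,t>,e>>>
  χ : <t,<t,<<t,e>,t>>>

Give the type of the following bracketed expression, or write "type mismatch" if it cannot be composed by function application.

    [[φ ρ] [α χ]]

t

[φ ρ]: <<t,t>,<<e,<<e,t>,e>>,t>> applied to <t,t> yields <<e,<<e,t>,e>>,t>.
[α χ]: <<t,<t,<<t,e>,t>>>,<e,<<e,t>,e>>> applied to <t,<t,<<t,e>,t>>> yields <e,<<e,t>,e>>.
[[φ ρ] [α χ]]: <<e,<<e,t>,e>>,t> applied to <e,<<e,t>,e>> yields t.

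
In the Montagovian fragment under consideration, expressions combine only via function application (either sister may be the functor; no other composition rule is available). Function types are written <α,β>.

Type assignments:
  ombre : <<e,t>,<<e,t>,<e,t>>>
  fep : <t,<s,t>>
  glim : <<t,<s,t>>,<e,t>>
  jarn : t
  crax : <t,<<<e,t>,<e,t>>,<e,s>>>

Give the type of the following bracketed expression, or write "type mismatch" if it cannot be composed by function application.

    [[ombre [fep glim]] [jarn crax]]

[fep glim]: glim is <<t,<s,t>>,<e,t>>, fep is <t,<s,t>>; result <e,t>.
[ombre [fep glim]]: ombre is <<e,t>,<<e,t>,<e,t>>>, [fep glim] is <e,t>; result <<e,t>,<e,t>>.
[jarn crax]: crax is <t,<<<e,t>,<e,t>>,<e,s>>>, jarn is t; result <<<e,t>,<e,t>>,<e,s>>.
[[ombre [fep glim]] [jarn crax]]: [jarn crax] is <<<e,t>,<e,t>>,<e,s>>, [ombre [fep glim]] is <<e,t>,<e,t>>; result <e,s>.

<e,s>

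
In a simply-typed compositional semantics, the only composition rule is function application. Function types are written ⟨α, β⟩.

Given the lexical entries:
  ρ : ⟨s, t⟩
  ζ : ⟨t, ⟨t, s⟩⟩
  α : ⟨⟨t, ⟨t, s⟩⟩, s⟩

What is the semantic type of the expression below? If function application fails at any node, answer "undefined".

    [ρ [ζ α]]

[ζ α]: ⟨⟨t, ⟨t, s⟩⟩, s⟩ applied to ⟨t, ⟨t, s⟩⟩ yields s.
[ρ [ζ α]]: ⟨s, t⟩ applied to s yields t.

t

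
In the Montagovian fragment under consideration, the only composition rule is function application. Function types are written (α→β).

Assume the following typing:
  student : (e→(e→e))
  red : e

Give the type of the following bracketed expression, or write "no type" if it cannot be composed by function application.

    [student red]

(e→e)

At [student red], student : (e→(e→e)) takes red : e, giving (e→e).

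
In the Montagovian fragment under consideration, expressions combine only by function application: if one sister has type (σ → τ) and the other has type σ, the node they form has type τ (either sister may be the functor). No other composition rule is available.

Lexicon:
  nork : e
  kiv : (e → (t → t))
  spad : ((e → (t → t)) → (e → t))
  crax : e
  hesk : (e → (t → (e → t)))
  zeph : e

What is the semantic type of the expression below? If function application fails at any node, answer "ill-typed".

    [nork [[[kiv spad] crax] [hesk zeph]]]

t

[kiv spad]: spad is ((e → (t → t)) → (e → t)), kiv is (e → (t → t)); result (e → t).
[[kiv spad] crax]: [kiv spad] is (e → t), crax is e; result t.
[hesk zeph]: hesk is (e → (t → (e → t))), zeph is e; result (t → (e → t)).
[[[kiv spad] crax] [hesk zeph]]: [hesk zeph] is (t → (e → t)), [[kiv spad] crax] is t; result (e → t).
[nork [[[kiv spad] crax] [hesk zeph]]]: [[[kiv spad] crax] [hesk zeph]] is (e → t), nork is e; result t.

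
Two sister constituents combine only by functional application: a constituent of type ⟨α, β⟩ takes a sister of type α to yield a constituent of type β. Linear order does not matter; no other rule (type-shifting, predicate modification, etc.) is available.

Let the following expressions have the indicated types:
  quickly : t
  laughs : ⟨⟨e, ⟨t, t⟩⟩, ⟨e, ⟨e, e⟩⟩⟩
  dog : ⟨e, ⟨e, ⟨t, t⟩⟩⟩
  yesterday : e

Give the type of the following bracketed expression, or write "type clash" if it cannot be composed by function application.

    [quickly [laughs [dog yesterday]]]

[dog yesterday]: functor dog : ⟨e, ⟨e, ⟨t, t⟩⟩⟩, argument yesterday : e; result ⟨e, ⟨t, t⟩⟩.
[laughs [dog yesterday]]: functor laughs : ⟨⟨e, ⟨t, t⟩⟩, ⟨e, ⟨e, e⟩⟩⟩, argument [dog yesterday] : ⟨e, ⟨t, t⟩⟩; result ⟨e, ⟨e, e⟩⟩.
[quickly [laughs [dog yesterday]]]: t and ⟨e, ⟨e, e⟩⟩ cannot combine by function application — type clash.

type clash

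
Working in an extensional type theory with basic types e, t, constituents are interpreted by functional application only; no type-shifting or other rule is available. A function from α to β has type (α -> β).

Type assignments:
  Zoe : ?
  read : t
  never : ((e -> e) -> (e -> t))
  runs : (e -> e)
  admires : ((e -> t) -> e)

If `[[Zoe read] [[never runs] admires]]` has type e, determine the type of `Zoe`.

(t -> (e -> e))

At [[Zoe read] [[never runs] admires]] (required: e): [[never runs] admires] is e, which is not a function with range e; hence [Zoe read] is the functor — type (e -> e).
At [Zoe read] (required: (e -> e)): read is t, which is not a function with range (e -> e); hence Zoe is the functor — type (t -> (e -> e)).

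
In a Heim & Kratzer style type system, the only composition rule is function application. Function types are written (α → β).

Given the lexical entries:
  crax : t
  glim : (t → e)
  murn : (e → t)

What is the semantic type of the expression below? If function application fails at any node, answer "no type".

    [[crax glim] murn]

t

[crax glim] — glim of type (t → e) combines with crax of type t: type e.
[[crax glim] murn] — murn of type (e → t) combines with [crax glim] of type e: type t.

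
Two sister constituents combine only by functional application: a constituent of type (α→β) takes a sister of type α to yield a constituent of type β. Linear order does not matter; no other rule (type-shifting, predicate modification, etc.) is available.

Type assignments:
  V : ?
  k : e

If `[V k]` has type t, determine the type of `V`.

At [V k] (required: t): k is e, which is not a function with range t; hence V is the functor — type (e→t).

(e→t)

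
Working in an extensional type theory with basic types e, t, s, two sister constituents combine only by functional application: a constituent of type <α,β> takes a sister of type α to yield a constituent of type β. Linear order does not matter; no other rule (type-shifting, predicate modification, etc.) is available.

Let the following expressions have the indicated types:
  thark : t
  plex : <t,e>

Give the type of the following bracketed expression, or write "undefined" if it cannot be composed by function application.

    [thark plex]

e

[thark plex]: plex is <t,e>, thark is t; result e.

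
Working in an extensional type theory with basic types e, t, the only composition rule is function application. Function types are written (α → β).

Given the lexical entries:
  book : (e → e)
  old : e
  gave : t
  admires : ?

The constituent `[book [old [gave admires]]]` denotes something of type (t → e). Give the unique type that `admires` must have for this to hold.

[book [old [gave admires]]] is required to be (t → e). book : (e → e) cannot yield (t → e) as functor, so [old [gave admires]] : ((e → e) → (t → e)).
[old [gave admires]] is required to be ((e → e) → (t → e)). old : e cannot yield ((e → e) → (t → e)) as functor, so [gave admires] : (e → ((e → e) → (t → e))).
[gave admires] is required to be (e → ((e → e) → (t → e))). gave : t cannot yield (e → ((e → e) → (t → e))) as functor, so admires : (t → (e → ((e → e) → (t → e)))).

(t → (e → ((e → e) → (t → e))))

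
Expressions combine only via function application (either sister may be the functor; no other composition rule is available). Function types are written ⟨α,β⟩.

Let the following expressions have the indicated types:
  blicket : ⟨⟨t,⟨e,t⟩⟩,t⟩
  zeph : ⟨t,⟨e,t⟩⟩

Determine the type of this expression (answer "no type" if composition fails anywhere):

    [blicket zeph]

[blicket zeph]: functor blicket : ⟨⟨t,⟨e,t⟩⟩,t⟩, argument zeph : ⟨t,⟨e,t⟩⟩; result t.

t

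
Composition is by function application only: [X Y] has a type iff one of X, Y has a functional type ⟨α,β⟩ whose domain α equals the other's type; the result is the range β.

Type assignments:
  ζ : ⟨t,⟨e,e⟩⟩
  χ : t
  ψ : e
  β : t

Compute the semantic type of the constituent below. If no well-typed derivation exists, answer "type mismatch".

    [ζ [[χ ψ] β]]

type mismatch

[χ ψ]: t and e cannot combine by function application — type clash.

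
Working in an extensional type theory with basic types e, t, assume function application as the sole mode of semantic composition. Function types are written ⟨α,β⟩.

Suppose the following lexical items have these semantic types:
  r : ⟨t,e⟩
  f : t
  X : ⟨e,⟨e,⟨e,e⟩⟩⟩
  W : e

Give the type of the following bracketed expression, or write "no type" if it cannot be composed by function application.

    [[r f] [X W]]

[r f]: r is ⟨t,e⟩, f is t; result e.
[X W]: X is ⟨e,⟨e,⟨e,e⟩⟩⟩, W is e; result ⟨e,⟨e,e⟩⟩.
[[r f] [X W]]: [X W] is ⟨e,⟨e,e⟩⟩, [r f] is e; result ⟨e,e⟩.

⟨e,e⟩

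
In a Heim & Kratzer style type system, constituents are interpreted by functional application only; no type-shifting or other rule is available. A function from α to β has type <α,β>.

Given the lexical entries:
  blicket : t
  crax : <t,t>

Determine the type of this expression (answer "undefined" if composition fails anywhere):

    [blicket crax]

t

[blicket crax]: <t,t> applied to t yields t.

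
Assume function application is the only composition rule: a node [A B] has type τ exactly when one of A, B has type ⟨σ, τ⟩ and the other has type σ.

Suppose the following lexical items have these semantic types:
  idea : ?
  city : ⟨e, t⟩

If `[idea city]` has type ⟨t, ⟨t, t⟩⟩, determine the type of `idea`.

[idea city] is required to be ⟨t, ⟨t, t⟩⟩. city : ⟨e, t⟩ cannot yield ⟨t, ⟨t, t⟩⟩ as functor, so idea : ⟨⟨e, t⟩, ⟨t, ⟨t, t⟩⟩⟩.

⟨⟨e, t⟩, ⟨t, ⟨t, t⟩⟩⟩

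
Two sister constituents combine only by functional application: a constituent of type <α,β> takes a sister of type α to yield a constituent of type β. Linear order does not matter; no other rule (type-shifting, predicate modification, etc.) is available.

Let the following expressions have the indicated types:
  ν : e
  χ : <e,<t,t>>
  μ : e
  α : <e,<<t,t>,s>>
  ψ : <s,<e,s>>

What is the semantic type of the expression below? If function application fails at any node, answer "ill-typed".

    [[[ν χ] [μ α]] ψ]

<e,s>

[ν χ]: functor χ : <e,<t,t>>, argument ν : e; result <t,t>.
[μ α]: functor α : <e,<<t,t>,s>>, argument μ : e; result <<t,t>,s>.
[[ν χ] [μ α]]: functor [μ α] : <<t,t>,s>, argument [ν χ] : <t,t>; result s.
[[[ν χ] [μ α]] ψ]: functor ψ : <s,<e,s>>, argument [[ν χ] [μ α]] : s; result <e,s>.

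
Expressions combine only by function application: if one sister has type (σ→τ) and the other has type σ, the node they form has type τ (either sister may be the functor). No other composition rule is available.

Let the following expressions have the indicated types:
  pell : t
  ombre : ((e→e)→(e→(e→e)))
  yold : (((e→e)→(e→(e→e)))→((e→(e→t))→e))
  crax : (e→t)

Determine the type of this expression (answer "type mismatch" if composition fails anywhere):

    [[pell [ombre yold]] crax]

At [ombre yold], yold : (((e→e)→(e→(e→e)))→((e→(e→t))→e)) takes ombre : ((e→e)→(e→(e→e))), giving ((e→(e→t))→e).
[pell [ombre yold]]: t and ((e→(e→t))→e) cannot combine by function application — type clash.

type mismatch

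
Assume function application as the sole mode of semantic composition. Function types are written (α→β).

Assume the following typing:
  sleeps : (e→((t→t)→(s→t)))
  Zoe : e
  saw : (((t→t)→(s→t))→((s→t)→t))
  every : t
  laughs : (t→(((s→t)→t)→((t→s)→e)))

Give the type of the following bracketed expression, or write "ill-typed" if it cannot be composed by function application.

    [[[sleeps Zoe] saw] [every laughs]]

[sleeps Zoe]: sleeps is (e→((t→t)→(s→t))), Zoe is e; result ((t→t)→(s→t)).
[[sleeps Zoe] saw]: saw is (((t→t)→(s→t))→((s→t)→t)), [sleeps Zoe] is ((t→t)→(s→t)); result ((s→t)→t).
[every laughs]: laughs is (t→(((s→t)→t)→((t→s)→e))), every is t; result (((s→t)→t)→((t→s)→e)).
[[[sleeps Zoe] saw] [every laughs]]: [every laughs] is (((s→t)→t)→((t→s)→e)), [[sleeps Zoe] saw] is ((s→t)→t); result ((t→s)→e).

((t→s)→e)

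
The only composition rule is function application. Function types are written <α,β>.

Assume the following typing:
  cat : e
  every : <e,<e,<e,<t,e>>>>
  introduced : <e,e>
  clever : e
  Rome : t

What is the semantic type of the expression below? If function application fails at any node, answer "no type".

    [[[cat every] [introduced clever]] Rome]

no type

[cat every]: <e,<e,<e,<t,e>>>> applied to e yields <e,<e,<t,e>>>.
[introduced clever]: <e,e> applied to e yields e.
[[cat every] [introduced clever]]: <e,<e,<t,e>>> applied to e yields <e,<t,e>>.
[[[cat every] [introduced clever]] Rome]: <e,<t,e>> and t cannot combine by function application — type clash.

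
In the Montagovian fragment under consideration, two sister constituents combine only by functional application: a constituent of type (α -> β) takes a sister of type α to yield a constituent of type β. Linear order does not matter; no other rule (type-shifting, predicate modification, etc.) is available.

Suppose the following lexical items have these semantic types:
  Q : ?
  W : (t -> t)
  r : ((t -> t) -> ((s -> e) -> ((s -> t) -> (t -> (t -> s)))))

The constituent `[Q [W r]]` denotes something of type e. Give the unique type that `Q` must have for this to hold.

[Q [W r]] is required to be e. [W r] : ((s -> e) -> ((s -> t) -> (t -> (t -> s)))) cannot yield e as functor, so Q : (((s -> e) -> ((s -> t) -> (t -> (t -> s)))) -> e).

(((s -> e) -> ((s -> t) -> (t -> (t -> s)))) -> e)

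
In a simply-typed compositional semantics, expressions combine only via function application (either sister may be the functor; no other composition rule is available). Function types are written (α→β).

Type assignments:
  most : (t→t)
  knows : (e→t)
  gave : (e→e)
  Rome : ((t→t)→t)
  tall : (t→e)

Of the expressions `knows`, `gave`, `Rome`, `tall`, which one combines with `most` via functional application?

knows : (e→t) — most needs t; knows needs e; neither fits.
gave : (e→e) — most needs t; gave needs e; neither fits.
Rome — combines: Rome : ((t→t)→t) takes most : (t→t) as argument, giving t.
tall : (t→e) — most needs t; tall needs t; neither fits.

Rome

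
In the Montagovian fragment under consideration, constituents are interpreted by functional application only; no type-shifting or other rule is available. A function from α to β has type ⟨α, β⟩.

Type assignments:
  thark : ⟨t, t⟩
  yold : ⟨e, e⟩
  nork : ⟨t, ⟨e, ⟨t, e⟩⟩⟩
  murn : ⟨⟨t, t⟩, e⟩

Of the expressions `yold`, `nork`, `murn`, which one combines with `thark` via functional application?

yold : ⟨e, e⟩ — thark needs t; yold needs e; neither fits.
nork : ⟨t, ⟨e, ⟨t, e⟩⟩⟩ — thark needs t; nork needs t; neither fits.
murn — combines: murn : ⟨⟨t, t⟩, e⟩ takes thark : ⟨t, t⟩ as argument, giving e.

murn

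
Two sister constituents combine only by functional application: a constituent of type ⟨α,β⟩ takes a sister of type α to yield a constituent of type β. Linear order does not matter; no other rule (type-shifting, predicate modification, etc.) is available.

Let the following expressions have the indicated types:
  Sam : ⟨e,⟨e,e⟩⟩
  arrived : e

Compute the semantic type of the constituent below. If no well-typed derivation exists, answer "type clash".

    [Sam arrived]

[Sam arrived]: functor Sam : ⟨e,⟨e,e⟩⟩, argument arrived : e; result ⟨e,e⟩.

⟨e,e⟩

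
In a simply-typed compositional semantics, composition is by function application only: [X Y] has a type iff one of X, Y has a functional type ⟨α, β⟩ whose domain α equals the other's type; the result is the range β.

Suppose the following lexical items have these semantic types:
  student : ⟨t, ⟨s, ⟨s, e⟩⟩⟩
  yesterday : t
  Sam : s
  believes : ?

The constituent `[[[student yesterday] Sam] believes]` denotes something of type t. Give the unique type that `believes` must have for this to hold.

[[[student yesterday] Sam] believes] must have type t. The sister [[student yesterday] Sam] has type ⟨s, e⟩; that is not a function onto t, so believes must be the functor, of type ⟨⟨s, e⟩, t⟩.

⟨⟨s, e⟩, t⟩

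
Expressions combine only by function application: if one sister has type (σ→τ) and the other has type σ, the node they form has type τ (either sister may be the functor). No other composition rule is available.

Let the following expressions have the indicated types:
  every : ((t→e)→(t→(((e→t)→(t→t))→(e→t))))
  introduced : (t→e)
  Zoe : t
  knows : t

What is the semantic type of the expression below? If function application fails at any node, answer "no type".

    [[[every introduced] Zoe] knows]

[every introduced]: functor every : ((t→e)→(t→(((e→t)→(t→t))→(e→t)))), argument introduced : (t→e); result (t→(((e→t)→(t→t))→(e→t))).
[[every introduced] Zoe]: functor [every introduced] : (t→(((e→t)→(t→t))→(e→t))), argument Zoe : t; result (((e→t)→(t→t))→(e→t)).
[[[every introduced] Zoe] knows]: (((e→t)→(t→t))→(e→t)) with t — neither is a function whose domain matches the other; composition fails here.

no type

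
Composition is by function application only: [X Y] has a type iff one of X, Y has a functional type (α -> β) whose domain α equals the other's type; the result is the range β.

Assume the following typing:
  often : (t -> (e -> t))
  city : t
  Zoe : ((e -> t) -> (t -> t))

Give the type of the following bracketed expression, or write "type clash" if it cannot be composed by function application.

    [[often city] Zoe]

(t -> t)

[often city]: often is (t -> (e -> t)), city is t; result (e -> t).
[[often city] Zoe]: Zoe is ((e -> t) -> (t -> t)), [often city] is (e -> t); result (t -> t).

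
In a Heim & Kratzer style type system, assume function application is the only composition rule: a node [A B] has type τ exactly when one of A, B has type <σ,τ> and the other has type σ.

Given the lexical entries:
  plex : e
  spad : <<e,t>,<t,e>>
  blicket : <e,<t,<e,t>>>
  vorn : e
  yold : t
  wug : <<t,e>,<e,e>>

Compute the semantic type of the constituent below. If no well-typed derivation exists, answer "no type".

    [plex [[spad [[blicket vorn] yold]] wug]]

[blicket vorn]: blicket is <e,<t,<e,t>>>, vorn is e; result <t,<e,t>>.
[[blicket vorn] yold]: [blicket vorn] is <t,<e,t>>, yold is t; result <e,t>.
[spad [[blicket vorn] yold]]: spad is <<e,t>,<t,e>>, [[blicket vorn] yold] is <e,t>; result <t,e>.
[[spad [[blicket vorn] yold]] wug]: wug is <<t,e>,<e,e>>, [spad [[blicket vorn] yold]] is <t,e>; result <e,e>.
[plex [[spad [[blicket vorn] yold]] wug]]: [[spad [[blicket vorn] yold]] wug] is <e,e>, plex is e; result e.

e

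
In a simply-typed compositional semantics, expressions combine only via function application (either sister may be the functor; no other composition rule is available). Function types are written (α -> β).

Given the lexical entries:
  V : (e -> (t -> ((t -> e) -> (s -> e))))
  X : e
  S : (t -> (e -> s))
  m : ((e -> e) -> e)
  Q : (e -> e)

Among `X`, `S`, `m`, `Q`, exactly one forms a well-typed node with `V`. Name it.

X

X — combines: V : (e -> (t -> ((t -> e) -> (s -> e)))) takes X : e as argument, giving (t -> ((t -> e) -> (s -> e))).
S : (t -> (e -> s)) — neither side's domain matches the other.
m : ((e -> e) -> e) — neither side's domain matches the other.
Q : (e -> e) — neither side's domain matches the other.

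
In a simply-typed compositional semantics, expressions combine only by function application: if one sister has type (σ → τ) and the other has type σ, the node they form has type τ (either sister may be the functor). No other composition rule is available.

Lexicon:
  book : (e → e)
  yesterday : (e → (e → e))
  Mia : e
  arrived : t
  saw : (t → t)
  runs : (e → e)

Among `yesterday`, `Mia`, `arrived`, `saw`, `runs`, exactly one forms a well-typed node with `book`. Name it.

yesterday : (e → (e → e)) — does not combine with book.
Mia — combines: book : (e → e) takes Mia : e as argument, giving e.
arrived : t — does not combine with book.
saw : (t → t) — does not combine with book.
runs : (e → e) — does not combine with book.

Mia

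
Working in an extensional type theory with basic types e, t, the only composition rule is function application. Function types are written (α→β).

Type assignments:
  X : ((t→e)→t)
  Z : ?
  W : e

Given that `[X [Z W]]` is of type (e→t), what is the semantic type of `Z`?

(e→(((t→e)→t)→(e→t)))

At [X [Z W]] (required: (e→t)): X is ((t→e)→t), which is not a function with range (e→t); hence [Z W] is the functor — type (((t→e)→t)→(e→t)).
At [Z W] (required: (((t→e)→t)→(e→t))): W is e, which is not a function with range (((t→e)→t)→(e→t)); hence Z is the functor — type (e→(((t→e)→t)→(e→t))).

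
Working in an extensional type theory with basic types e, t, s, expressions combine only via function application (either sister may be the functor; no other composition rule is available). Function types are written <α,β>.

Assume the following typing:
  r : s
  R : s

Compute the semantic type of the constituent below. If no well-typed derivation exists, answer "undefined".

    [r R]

At [r R]: neither s nor s can take the other as argument; the node is ill-typed.

undefined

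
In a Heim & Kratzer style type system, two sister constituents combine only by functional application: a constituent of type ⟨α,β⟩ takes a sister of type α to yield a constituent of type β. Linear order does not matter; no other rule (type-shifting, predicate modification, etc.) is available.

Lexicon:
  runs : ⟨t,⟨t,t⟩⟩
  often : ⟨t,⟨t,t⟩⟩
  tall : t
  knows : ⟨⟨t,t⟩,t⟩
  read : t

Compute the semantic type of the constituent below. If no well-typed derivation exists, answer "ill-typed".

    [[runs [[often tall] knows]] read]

t

[often tall]: functor often : ⟨t,⟨t,t⟩⟩, argument tall : t; result ⟨t,t⟩.
[[often tall] knows]: functor knows : ⟨⟨t,t⟩,t⟩, argument [often tall] : ⟨t,t⟩; result t.
[runs [[often tall] knows]]: functor runs : ⟨t,⟨t,t⟩⟩, argument [[often tall] knows] : t; result ⟨t,t⟩.
[[runs [[often tall] knows]] read]: functor [runs [[often tall] knows]] : ⟨t,t⟩, argument read : t; result t.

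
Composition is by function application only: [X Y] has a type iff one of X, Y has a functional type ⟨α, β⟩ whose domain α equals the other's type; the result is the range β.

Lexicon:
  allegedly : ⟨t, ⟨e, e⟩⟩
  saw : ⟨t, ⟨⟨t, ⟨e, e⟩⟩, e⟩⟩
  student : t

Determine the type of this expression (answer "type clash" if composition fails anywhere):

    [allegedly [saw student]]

e

[saw student]: functor saw : ⟨t, ⟨⟨t, ⟨e, e⟩⟩, e⟩⟩, argument student : t; result ⟨⟨t, ⟨e, e⟩⟩, e⟩.
[allegedly [saw student]]: functor [saw student] : ⟨⟨t, ⟨e, e⟩⟩, e⟩, argument allegedly : ⟨t, ⟨e, e⟩⟩; result e.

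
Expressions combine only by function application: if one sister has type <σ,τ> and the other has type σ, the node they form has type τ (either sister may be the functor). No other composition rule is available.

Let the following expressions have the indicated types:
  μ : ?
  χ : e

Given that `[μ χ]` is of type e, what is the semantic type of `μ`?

For [μ χ] to have type e with χ of type e, μ must be the function: μ : <e,e>.

<e,e>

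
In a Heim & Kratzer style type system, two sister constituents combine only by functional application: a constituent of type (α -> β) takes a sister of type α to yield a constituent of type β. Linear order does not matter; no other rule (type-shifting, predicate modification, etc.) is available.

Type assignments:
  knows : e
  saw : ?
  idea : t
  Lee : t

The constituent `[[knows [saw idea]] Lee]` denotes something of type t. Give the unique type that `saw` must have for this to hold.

(t -> (e -> (t -> t)))

[[knows [saw idea]] Lee] is required to be t. Lee : t cannot yield t as functor, so [knows [saw idea]] : (t -> t).
[knows [saw idea]] is required to be (t -> t). knows : e cannot yield (t -> t) as functor, so [saw idea] : (e -> (t -> t)).
[saw idea] is required to be (e -> (t -> t)). idea : t cannot yield (e -> (t -> t)) as functor, so saw : (t -> (e -> (t -> t))).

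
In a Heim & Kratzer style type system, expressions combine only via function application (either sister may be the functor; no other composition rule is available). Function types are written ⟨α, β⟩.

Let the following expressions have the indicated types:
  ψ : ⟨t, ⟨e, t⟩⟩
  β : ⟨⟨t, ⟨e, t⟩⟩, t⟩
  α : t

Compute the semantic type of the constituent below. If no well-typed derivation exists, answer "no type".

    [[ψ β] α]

At [ψ β], β : ⟨⟨t, ⟨e, t⟩⟩, t⟩ takes ψ : ⟨t, ⟨e, t⟩⟩, giving t.
At [[ψ β] α]: neither t nor t can take the other as argument; the node is ill-typed.

no type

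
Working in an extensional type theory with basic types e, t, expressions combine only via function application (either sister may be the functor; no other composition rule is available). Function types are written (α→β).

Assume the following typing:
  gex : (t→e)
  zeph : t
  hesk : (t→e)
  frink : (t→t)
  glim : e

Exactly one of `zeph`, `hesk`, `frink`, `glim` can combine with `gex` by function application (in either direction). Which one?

zeph — combines: gex : (t→e) takes zeph : t as argument, giving e.
hesk : (t→e) — does not combine with gex.
frink : (t→t) — does not combine with gex.
glim : e — does not combine with gex.

zeph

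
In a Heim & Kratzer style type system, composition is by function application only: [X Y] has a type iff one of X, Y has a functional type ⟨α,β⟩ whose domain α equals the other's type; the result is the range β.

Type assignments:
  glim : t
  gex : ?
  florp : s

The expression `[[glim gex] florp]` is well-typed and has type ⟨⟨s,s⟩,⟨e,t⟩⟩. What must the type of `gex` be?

For [[glim gex] florp] to have type ⟨⟨s,s⟩,⟨e,t⟩⟩ with florp of type s, [glim gex] must be the function: [glim gex] : ⟨s,⟨⟨s,s⟩,⟨e,t⟩⟩⟩.
For [glim gex] to have type ⟨s,⟨⟨s,s⟩,⟨e,t⟩⟩⟩ with glim of type t, gex must be the function: gex : ⟨t,⟨s,⟨⟨s,s⟩,⟨e,t⟩⟩⟩⟩.

⟨t,⟨s,⟨⟨s,s⟩,⟨e,t⟩⟩⟩⟩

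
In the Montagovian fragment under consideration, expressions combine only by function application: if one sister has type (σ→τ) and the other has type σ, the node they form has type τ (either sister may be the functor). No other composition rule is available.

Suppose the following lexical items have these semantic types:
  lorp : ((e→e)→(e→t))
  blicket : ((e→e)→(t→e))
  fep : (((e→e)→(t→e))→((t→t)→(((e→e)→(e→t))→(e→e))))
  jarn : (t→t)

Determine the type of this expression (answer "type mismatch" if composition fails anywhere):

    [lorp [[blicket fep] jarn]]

(e→e)

[blicket fep]: functor fep : (((e→e)→(t→e))→((t→t)→(((e→e)→(e→t))→(e→e)))), argument blicket : ((e→e)→(t→e)); result ((t→t)→(((e→e)→(e→t))→(e→e))).
[[blicket fep] jarn]: functor [blicket fep] : ((t→t)→(((e→e)→(e→t))→(e→e))), argument jarn : (t→t); result (((e→e)→(e→t))→(e→e)).
[lorp [[blicket fep] jarn]]: functor [[blicket fep] jarn] : (((e→e)→(e→t))→(e→e)), argument lorp : ((e→e)→(e→t)); result (e→e).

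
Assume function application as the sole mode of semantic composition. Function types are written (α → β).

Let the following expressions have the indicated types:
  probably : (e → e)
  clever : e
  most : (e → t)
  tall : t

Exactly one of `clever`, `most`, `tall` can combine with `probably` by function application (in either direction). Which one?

clever — combines: probably : (e → e) takes clever : e as argument, giving e.
most : (e → t) — no; probably wants e, and most wants e.
tall : t — no; probably wants e, and tall wants nothing (atomic).

clever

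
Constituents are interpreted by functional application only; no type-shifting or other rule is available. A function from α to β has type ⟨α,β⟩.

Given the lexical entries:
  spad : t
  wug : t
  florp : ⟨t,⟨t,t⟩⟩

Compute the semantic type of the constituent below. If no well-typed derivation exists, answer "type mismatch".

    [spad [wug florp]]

[wug florp]: florp is ⟨t,⟨t,t⟩⟩, wug is t; result ⟨t,t⟩.
[spad [wug florp]]: [wug florp] is ⟨t,t⟩, spad is t; result t.

t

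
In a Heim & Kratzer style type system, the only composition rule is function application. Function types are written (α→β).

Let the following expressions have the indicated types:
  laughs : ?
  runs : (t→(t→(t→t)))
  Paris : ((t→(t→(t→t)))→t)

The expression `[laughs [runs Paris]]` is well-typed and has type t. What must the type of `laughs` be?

(t→t)

[laughs [runs Paris]] must have type t. The sister [runs Paris] has type t; that is not a function onto t, so laughs must be the functor, of type (t→t).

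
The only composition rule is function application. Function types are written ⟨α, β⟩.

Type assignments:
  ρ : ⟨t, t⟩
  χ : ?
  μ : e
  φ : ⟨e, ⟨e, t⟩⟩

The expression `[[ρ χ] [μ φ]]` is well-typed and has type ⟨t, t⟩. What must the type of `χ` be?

⟨⟨t, t⟩, ⟨⟨e, t⟩, ⟨t, t⟩⟩⟩

At [[ρ χ] [μ φ]] (required: ⟨t, t⟩): [μ φ] is ⟨e, t⟩, which is not a function with range ⟨t, t⟩; hence [ρ χ] is the functor — type ⟨⟨e, t⟩, ⟨t, t⟩⟩.
At [ρ χ] (required: ⟨⟨e, t⟩, ⟨t, t⟩⟩): ρ is ⟨t, t⟩, which is not a function with range ⟨⟨e, t⟩, ⟨t, t⟩⟩; hence χ is the functor — type ⟨⟨t, t⟩, ⟨⟨e, t⟩, ⟨t, t⟩⟩⟩.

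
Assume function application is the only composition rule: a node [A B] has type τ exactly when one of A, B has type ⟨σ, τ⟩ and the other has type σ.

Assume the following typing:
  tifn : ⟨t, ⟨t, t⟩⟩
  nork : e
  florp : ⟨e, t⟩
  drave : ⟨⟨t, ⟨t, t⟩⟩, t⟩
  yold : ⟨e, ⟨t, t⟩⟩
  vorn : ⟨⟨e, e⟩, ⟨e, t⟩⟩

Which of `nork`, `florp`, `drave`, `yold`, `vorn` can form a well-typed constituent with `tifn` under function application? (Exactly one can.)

nork : e — no; tifn wants t, and nork wants nothing (atomic).
florp : ⟨e, t⟩ — no; tifn wants t, and florp wants e.
drave — combines: drave : ⟨⟨t, ⟨t, t⟩⟩, t⟩ takes tifn : ⟨t, ⟨t, t⟩⟩ as argument, giving t.
yold : ⟨e, ⟨t, t⟩⟩ — no; tifn wants t, and yold wants e.
vorn : ⟨⟨e, e⟩, ⟨e, t⟩⟩ — no; tifn wants t, and vorn wants ⟨e, e⟩.

drave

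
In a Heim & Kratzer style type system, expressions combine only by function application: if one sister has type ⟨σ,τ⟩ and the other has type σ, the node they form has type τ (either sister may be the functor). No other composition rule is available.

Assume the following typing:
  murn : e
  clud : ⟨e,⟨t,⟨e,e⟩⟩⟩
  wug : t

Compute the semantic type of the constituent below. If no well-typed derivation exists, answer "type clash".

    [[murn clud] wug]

[murn clud]: clud is ⟨e,⟨t,⟨e,e⟩⟩⟩, murn is e; result ⟨t,⟨e,e⟩⟩.
[[murn clud] wug]: [murn clud] is ⟨t,⟨e,e⟩⟩, wug is t; result ⟨e,e⟩.

⟨e,e⟩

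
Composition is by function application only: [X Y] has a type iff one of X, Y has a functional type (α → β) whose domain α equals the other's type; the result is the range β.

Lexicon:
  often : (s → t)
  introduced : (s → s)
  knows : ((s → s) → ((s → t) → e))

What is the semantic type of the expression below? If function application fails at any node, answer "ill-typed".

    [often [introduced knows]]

[introduced knows]: functor knows : ((s → s) → ((s → t) → e)), argument introduced : (s → s); result ((s → t) → e).
[often [introduced knows]]: functor [introduced knows] : ((s → t) → e), argument often : (s → t); result e.

e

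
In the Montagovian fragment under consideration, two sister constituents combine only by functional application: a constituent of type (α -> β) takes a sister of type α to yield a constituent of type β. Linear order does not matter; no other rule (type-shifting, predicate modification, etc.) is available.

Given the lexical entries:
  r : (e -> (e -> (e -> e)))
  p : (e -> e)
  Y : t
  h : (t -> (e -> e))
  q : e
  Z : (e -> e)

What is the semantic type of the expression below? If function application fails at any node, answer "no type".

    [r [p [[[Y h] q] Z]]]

[Y h]: functor h : (t -> (e -> e)), argument Y : t; result (e -> e).
[[Y h] q]: functor [Y h] : (e -> e), argument q : e; result e.
[[[Y h] q] Z]: functor Z : (e -> e), argument [[Y h] q] : e; result e.
[p [[[Y h] q] Z]]: functor p : (e -> e), argument [[[Y h] q] Z] : e; result e.
[r [p [[[Y h] q] Z]]]: functor r : (e -> (e -> (e -> e))), argument [p [[[Y h] q] Z]] : e; result (e -> (e -> e)).

(e -> (e -> e))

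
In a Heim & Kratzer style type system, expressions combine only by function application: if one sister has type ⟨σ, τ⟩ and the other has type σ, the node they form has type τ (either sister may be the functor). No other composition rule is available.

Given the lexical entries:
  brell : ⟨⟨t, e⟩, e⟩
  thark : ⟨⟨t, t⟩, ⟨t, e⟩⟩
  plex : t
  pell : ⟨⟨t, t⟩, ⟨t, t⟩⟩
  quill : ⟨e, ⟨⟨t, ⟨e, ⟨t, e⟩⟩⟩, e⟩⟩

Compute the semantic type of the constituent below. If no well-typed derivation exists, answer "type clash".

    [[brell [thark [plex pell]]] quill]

type clash

[plex pell]: t and ⟨⟨t, t⟩, ⟨t, t⟩⟩ cannot combine by function application — type clash.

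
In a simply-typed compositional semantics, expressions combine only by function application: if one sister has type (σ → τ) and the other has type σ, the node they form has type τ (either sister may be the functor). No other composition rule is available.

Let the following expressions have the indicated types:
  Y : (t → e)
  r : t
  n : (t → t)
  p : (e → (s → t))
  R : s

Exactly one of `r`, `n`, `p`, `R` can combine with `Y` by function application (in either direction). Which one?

r

r — combines: Y : (t → e) takes r : t as argument, giving e.
n : (t → t) — does not combine with Y.
p : (e → (s → t)) — does not combine with Y.
R : s — does not combine with Y.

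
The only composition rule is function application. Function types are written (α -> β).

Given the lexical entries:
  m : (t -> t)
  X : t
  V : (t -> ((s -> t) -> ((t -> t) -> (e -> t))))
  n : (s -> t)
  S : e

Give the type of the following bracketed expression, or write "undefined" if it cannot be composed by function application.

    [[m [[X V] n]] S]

[X V]: (t -> ((s -> t) -> ((t -> t) -> (e -> t)))) applied to t yields ((s -> t) -> ((t -> t) -> (e -> t))).
[[X V] n]: ((s -> t) -> ((t -> t) -> (e -> t))) applied to (s -> t) yields ((t -> t) -> (e -> t)).
[m [[X V] n]]: ((t -> t) -> (e -> t)) applied to (t -> t) yields (e -> t).
[[m [[X V] n]] S]: (e -> t) applied to e yields t.

t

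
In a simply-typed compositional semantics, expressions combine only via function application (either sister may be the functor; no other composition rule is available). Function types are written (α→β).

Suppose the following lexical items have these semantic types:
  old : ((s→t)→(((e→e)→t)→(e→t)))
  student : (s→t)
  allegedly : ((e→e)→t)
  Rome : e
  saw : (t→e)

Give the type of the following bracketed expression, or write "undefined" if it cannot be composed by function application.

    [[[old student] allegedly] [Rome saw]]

[old student]: old is ((s→t)→(((e→e)→t)→(e→t))), student is (s→t); result (((e→e)→t)→(e→t)).
[[old student] allegedly]: [old student] is (((e→e)→t)→(e→t)), allegedly is ((e→e)→t); result (e→t).
At [Rome saw]: neither e nor (t→e) can take the other as argument; the node is ill-typed.

undefined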